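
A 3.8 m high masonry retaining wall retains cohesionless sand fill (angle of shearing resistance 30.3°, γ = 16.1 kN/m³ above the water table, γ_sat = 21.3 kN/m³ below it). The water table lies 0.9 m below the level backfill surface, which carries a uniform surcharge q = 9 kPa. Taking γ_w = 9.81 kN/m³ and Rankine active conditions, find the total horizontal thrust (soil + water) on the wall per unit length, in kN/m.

84.4 kN/m

K_a = tan²(45° − φ/2) = 0.3293.
γ' = 21.3 − 9.81 = 11.49 kN/m³. h₂ = H − d_w = 2.9 m.
σ'_h: at surface K_a·q = 2.964; at WT K_a(q+γd_w) = 7.736; at base K_a(q+γd_w+γ'h₂) = 18.71 kPa.
P₁ = ½(2.964+7.736)×0.9 = 4.815; P₂ = ½(7.736+18.71)×2.9 = 38.34; P_w = ½γ_w h₂² = 41.25.
Total = 4.815+38.34+41.25 = 84.41 kN/m.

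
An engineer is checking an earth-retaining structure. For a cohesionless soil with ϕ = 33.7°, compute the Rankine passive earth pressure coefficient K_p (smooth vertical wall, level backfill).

3.49

K_p = (1 + sin φ)/(1 − sin φ) = tan²(45° + 33.7°/2) = 3.493.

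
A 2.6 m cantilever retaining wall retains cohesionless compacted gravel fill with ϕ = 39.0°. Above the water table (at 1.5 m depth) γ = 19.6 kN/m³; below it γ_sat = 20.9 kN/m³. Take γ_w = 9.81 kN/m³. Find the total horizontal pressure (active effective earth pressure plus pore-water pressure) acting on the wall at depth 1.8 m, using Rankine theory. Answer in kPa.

10.4 kPa

K_a = (1 − sin φ)/(1 + sin φ) = 0.2275.
γ' = 20.9 − 9.81 = 11.09 kN/m³.
Effective vertical stress at 1.8 m: σ'_v = 19.6×1.5 + 11.09×0.300 = 32.73 kPa.
σ'_h = K_a σ'_v = 0.2275 × 32.73 = 7.446 kPa; u = γ_w × 0.300 = 2.943 kPa.
Total σ_h = 7.446 + 2.943 = 10.39 kPa.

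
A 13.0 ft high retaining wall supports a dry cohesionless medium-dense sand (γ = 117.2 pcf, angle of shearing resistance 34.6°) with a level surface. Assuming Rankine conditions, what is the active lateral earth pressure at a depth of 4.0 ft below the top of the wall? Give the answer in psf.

129 psf

K_a = (1 − sin φ)/(1 + sin φ) = 0.2756.
σ_h = K_a γ z = 0.2756 × 117.2 × 4.0 = 129.2 psf.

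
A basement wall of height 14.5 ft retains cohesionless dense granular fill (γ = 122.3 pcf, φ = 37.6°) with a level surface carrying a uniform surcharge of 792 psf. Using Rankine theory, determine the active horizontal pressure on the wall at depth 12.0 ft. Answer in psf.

547 psf

K_a = (1 − sin φ)/(1 + sin φ) = 0.2421.
σ_v = γz + q = 122.3 × 12.0 + 792 = 2260 psf.
σ_h = K_a σ_v = 0.2421 × 2260 = 547.1 psf.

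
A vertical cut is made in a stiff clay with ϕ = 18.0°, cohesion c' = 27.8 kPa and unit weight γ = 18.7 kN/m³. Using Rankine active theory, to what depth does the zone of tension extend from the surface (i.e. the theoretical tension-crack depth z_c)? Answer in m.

K_a = tan²(45° − 18.0°/2) = 0.5279; √K_a = 0.7265.
The active pressure is zero where K_a γ z = 2c√K_a, so z_c = 2c/(γ√K_a) = 2×27.8/(18.7×0.7265) = 4.092 m.

4.09 m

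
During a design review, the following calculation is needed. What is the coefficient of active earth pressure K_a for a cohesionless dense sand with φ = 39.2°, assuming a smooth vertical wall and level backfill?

K_a = (1 − sin φ)/(1 + sin φ) = (1 − sin 39.2°)/(1 + sin 39.2°) = 0.2255.

0.225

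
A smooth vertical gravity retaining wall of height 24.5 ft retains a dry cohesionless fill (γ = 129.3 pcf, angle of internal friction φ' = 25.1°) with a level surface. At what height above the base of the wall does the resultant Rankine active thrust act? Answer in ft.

K_a = 0.4043.
The pressure distribution is triangular, so the resultant acts at H/3 above the base = 24.5/3 = 8.167 ft.

8.17 ft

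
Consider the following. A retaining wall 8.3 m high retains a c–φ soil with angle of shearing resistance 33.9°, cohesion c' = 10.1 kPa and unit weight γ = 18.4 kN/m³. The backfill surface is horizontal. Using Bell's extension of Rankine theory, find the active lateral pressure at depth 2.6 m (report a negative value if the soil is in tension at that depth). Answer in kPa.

2.82 kPa

K_a = (1 − sin φ)/(1 + sin φ) = 0.2839.
σ_a = K_a γ z − 2c√K_a = 0.2839×18.4×2.6 − 2×10.1×0.5328 = 2.819 kPa.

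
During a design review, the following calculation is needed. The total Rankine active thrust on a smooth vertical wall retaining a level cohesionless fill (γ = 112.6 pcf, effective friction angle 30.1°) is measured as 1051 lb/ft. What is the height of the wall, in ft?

K_a = 0.3320. P_a = ½ K_a γ H² ⇒ H = √(2P_a/(K_a γ)).
H = √(2×1051/(0.3320×112.6)) = 7.499 ft.

7.50 ft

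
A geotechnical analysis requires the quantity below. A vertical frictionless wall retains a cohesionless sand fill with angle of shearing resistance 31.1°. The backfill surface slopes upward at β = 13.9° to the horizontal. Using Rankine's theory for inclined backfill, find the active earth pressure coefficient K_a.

K_a = cos β · (cos β − √(cos²β − cos²φ)) / (cos β + √(cos²β − cos²φ)).
cos β = 0.9707, cos φ = 0.8563, √(cos²β − cos²φ) = 0.4573.
K_a = 0.9707 × (0.9707 − 0.4573)/(0.9707 + 0.4573) = 0.3490.

0.349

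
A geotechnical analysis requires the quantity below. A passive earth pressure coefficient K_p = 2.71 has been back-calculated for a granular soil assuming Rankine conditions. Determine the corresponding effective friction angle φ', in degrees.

K_p = (1+sin φ)/(1−sin φ) ⇒ sin φ = (K_p − 1)/(K_p + 1) = 0.4609.
φ = arcsin(0.4609) = 27.45°.

27.4°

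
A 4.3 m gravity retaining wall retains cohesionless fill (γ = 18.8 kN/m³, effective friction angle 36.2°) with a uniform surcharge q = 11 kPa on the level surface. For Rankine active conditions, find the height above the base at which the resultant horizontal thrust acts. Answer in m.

1.59 m

K_a = 0.2574.
Triangular part P₁ = ½K_aγH² = 44.73 at H/3 = 1.433 m; rectangular part P₂ = K_a q H = 12.17 at H/2 = 2.150 m.
ȳ = (P₁·1.433 + P₂·2.150)/(P₁+P₂) = 1.587 m.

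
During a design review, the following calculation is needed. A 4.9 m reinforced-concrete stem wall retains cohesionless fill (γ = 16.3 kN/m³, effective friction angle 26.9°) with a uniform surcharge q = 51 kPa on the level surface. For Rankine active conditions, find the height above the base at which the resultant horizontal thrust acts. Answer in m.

2.09 m

K_a = 0.3770.
Triangular part P₁ = ½K_aγH² = 73.77 at H/3 = 1.633 m; rectangular part P₂ = K_a q H = 94.21 at H/2 = 2.450 m.
ȳ = (P₁·1.633 + P₂·2.450)/(P₁+P₂) = 2.091 m.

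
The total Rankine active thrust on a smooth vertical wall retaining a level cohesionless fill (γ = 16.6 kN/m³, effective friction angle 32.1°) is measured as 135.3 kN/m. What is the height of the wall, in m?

K_a = 0.3060. P_a = ½ K_a γ H² ⇒ H = √(2P_a/(K_a γ)).
H = √(2×135.3/(0.3060×16.6)) = 7.299 m.

7.30 m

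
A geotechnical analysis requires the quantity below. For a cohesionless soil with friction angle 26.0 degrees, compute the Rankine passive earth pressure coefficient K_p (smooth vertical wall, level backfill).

K_p = (1 + sin φ)/(1 − sin φ) = tan²(45° + 26.0°/2) = 2.561.

2.56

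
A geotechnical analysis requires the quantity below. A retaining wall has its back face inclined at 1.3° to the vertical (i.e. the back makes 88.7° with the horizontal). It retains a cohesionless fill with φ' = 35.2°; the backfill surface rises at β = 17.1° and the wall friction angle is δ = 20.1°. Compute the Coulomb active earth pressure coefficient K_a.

K_a = sin²(α+φ) / [sin²α · sin(α−δ) · (1 + √{sin(φ+δ)sin(φ−β) / (sin(α−δ)sin(α+β))})²].
With α = 88.7°, φ = 35.2°, δ = 20.1°, β = 17.1°: K_a = 0.3146.

0.315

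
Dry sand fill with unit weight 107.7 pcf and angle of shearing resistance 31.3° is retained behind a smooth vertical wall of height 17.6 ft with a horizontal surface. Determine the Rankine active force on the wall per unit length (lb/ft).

5270 lb/ft

K_a = tan²(45° − φ/2) = 0.3162.
P_a = ½ K_a γ H² = 0.5 × 0.3162 × 107.7 × 17.6² = 5274 lb/ft.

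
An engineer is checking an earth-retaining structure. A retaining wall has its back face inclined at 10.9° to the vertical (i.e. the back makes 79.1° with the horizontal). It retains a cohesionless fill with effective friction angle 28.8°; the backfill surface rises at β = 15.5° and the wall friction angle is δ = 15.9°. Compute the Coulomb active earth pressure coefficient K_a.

K_a = sin²(α+φ) / [sin²α · sin(α−δ) · (1 + √{sin(φ+δ)sin(φ−β) / (sin(α−δ)sin(α+β))})²].
With α = 79.1°, φ = 28.8°, δ = 15.9°, β = 15.5°: K_a = 0.5171.

0.517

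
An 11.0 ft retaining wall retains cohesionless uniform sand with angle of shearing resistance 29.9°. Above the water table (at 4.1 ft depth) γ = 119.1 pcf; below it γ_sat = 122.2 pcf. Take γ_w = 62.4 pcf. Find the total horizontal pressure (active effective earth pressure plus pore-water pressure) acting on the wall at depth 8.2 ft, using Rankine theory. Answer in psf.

K_a = (1 − sin φ)/(1 + sin φ) = 0.3347.
γ' = 122.2 − 62.4 = 59.80 pcf.
Effective vertical stress at 8.2 ft: σ'_v = 119.1×4.1 + 59.80×4.10 = 733.5 psf.
σ'_h = K_a σ'_v = 0.3347 × 733.5 = 245.5 psf; u = γ_w × 4.10 = 255.8 psf.
Total σ_h = 245.5 + 255.8 = 501.3 psf.

501 psf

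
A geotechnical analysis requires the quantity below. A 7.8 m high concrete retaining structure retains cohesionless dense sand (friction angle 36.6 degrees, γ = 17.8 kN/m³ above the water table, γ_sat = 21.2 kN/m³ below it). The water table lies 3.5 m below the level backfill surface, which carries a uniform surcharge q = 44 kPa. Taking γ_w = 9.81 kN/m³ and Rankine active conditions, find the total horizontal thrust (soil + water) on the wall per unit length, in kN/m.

K_a = tan²(45° − φ/2) = 0.2530.
γ' = 21.2 − 9.81 = 11.39 kN/m³. h₂ = H − d_w = 4.3 m.
σ'_h: at surface K_a·q = 11.13; at WT K_a(q+γd_w) = 26.89; at base K_a(q+γd_w+γ'h₂) = 39.28 kPa.
P₁ = ½(11.13+26.89)×3.5 = 66.53; P₂ = ½(26.89+39.28)×4.3 = 142.3; P_w = ½γ_w h₂² = 90.69.
Total = 66.53+142.3+90.69 = 299.5 kN/m.

299 kN/m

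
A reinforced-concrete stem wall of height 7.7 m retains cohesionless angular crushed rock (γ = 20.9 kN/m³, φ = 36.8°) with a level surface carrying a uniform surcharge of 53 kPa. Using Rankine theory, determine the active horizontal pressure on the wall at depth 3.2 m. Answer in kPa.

K_a = (1 − sin φ)/(1 + sin φ) = 0.2508.
σ_v = γz + q = 20.9 × 3.2 + 53 = 119.9 kPa.
σ_h = K_a σ_v = 0.2508 × 119.9 = 30.06 kPa.

30.1 kPa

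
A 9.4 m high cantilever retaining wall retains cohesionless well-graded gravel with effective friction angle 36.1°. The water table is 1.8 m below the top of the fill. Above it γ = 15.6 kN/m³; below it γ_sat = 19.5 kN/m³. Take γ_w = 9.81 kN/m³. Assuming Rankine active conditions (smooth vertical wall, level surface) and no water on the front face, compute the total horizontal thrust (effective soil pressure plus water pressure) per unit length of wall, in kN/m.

417 kN/m

K_a = tan²(45° − φ/2) = 0.2585.
γ' = 19.5 − 9.81 = 9.690 kN/m³. Depth below WT = 7.6 m.
σ'_h at WT = K_a γ d_w = 7.259 kPa; at base = 7.259 + K_a γ' × 7.6 = 26.30 kPa.
P₁ (0–1.8 m) = ½×7.259×1.8 = 6.533. P₂ (1.8–9.4 m) = ½(7.259+26.30)×7.6 = 127.5.
P_w = ½ γ_w h₂² = 0.5×9.81×7.6² = 283.3. Total = 6.533+127.5+283.3 = 417.4 kN/m.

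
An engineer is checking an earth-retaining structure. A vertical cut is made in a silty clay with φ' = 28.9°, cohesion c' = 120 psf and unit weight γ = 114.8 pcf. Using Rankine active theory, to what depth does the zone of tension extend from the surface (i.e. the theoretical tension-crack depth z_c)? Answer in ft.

K_a = tan²(45° − 28.9°/2) = 0.3484; √K_a = 0.5902.
The active pressure is zero where K_a γ z = 2c√K_a, so z_c = 2c/(γ√K_a) = 2×120/(114.8×0.5902) = 3.542 ft.

3.54 ft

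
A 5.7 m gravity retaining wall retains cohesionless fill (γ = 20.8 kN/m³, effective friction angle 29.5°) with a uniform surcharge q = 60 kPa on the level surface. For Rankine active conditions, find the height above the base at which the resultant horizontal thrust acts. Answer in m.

2.38 m

K_a = 0.3401.
Triangular part P₁ = ½K_aγH² = 114.9 at H/3 = 1.900 m; rectangular part P₂ = K_a q H = 116.3 at H/2 = 2.850 m.
ȳ = (P₁·1.900 + P₂·2.850)/(P₁+P₂) = 2.378 m.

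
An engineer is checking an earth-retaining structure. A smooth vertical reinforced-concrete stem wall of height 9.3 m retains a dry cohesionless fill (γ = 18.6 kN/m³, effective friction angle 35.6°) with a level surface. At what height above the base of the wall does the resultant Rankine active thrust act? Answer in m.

K_a = 0.2641.
The pressure distribution is triangular, so the resultant acts at H/3 above the base = 9.3/3 = 3.100 m.

3.10 m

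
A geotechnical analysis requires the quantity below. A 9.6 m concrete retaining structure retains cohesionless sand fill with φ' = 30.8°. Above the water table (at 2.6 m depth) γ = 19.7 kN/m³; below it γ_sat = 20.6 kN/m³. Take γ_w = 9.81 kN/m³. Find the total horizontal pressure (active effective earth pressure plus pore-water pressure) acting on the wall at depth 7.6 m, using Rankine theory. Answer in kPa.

K_a = (1 − sin φ)/(1 + sin φ) = 0.3227.
γ' = 20.6 − 9.81 = 10.79 kN/m³.
Effective vertical stress at 7.6 m: σ'_v = 19.7×2.6 + 10.79×5.00 = 105.2 kPa.
σ'_h = K_a σ'_v = 0.3227 × 105.2 = 33.94 kPa; u = γ_w × 5.00 = 49.05 kPa.
Total σ_h = 33.94 + 49.05 = 82.99 kPa.

83.0 kPa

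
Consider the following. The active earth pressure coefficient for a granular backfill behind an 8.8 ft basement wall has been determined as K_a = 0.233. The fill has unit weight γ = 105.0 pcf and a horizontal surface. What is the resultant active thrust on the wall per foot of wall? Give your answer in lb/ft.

947 lb/ft

P = ½ K_a γ H² = 0.5 × 0.233 × 105.0 × 8.8² = 947.3 lb/ft.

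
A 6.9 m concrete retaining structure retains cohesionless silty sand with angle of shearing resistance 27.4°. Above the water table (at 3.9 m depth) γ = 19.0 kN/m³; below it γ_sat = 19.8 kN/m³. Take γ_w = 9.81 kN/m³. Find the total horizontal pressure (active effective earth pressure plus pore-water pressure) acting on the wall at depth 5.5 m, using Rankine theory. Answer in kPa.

K_a = (1 − sin φ)/(1 + sin φ) = 0.3697.
γ' = 19.8 − 9.81 = 9.990 kN/m³.
Effective vertical stress at 5.5 m: σ'_v = 19.0×3.9 + 9.990×1.60 = 90.08 kPa.
σ'_h = K_a σ'_v = 0.3697 × 90.08 = 33.30 kPa; u = γ_w × 1.60 = 15.70 kPa.
Total σ_h = 33.30 + 15.70 = 49.00 kPa.

49.0 kPa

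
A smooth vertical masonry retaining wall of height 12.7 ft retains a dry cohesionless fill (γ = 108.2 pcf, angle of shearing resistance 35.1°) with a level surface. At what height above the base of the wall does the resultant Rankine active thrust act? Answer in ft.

4.23 ft

K_a = 0.2698.
The pressure distribution is triangular, so the resultant acts at H/3 above the base = 12.7/3 = 4.233 ft.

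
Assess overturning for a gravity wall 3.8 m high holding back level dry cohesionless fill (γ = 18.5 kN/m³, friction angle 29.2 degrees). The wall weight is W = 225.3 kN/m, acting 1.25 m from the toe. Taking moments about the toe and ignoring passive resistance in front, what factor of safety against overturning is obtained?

K_a = tan²(45° − 29.2°/2) = 0.3442.
P_a = ½K_aγH² = 0.5×0.3442×18.5×3.8² = 45.98 kN/m, acting at H/3 = 1.267 m above the base.
Overturning moment M_o = P_a × H/3 = 45.98 × 1.267 = 58.24.
Resisting moment M_r = W × 1.25 = 225.3 × 1.25 = 281.6.
FS_overturning = M_r/M_o = 281.6/58.24 = 4.836.

4.84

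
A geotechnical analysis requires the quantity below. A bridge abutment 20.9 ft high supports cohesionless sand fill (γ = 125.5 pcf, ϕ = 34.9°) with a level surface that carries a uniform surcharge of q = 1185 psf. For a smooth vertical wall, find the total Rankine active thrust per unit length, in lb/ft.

K_a = tan²(45° − φ/2) = 0.2721.
Soil triangle: ½ K_a γ H² = 0.5×0.2721×125.5×20.9² = 7459 lb/ft.
Surcharge rectangle: K_a q H = 0.2721×1185×20.9 = 6740 lb/ft.
Total = 7459 + 6740 = 14200 lb/ft.

14200 lb/ft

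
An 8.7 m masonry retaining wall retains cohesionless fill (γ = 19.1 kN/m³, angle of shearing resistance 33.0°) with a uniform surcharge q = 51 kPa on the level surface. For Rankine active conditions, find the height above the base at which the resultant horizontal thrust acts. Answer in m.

K_a = 0.2948.
Triangular part P₁ = ½K_aγH² = 213.1 at H/3 = 2.900 m; rectangular part P₂ = K_a q H = 130.8 at H/2 = 4.350 m.
ȳ = (P₁·2.900 + P₂·4.350)/(P₁+P₂) = 3.452 m.

3.45 m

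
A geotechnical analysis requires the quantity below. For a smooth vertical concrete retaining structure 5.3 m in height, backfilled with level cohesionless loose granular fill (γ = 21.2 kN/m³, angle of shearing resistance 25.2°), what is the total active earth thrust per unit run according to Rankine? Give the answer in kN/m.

120 kN/m

K_a = tan²(45° − φ/2) = 0.4027.
P_a = ½ K_a γ H² = 0.5 × 0.4027 × 21.2 × 5.3² = 119.9 kN/m.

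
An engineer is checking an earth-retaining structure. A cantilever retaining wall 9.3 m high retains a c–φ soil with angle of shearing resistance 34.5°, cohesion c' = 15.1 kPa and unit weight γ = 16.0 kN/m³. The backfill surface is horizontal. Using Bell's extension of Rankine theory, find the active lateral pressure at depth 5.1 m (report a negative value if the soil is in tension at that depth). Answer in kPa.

K_a = (1 − sin φ)/(1 + sin φ) = 0.2768.
σ_a = K_a γ z − 2c√K_a = 0.2768×16.0×5.1 − 2×15.1×0.5261 = 6.699 kPa.

6.70 kPa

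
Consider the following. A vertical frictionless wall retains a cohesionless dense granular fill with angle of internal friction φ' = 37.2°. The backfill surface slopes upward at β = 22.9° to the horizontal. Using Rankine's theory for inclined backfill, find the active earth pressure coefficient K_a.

0.305

K_a = cos β · (cos β − √(cos²β − cos²φ)) / (cos β + √(cos²β − cos²φ)).
cos β = 0.9212, cos φ = 0.7965, √(cos²β − cos²φ) = 0.4627.
K_a = 0.9212 × (0.9212 − 0.4627)/(0.9212 + 0.4627) = 0.3052.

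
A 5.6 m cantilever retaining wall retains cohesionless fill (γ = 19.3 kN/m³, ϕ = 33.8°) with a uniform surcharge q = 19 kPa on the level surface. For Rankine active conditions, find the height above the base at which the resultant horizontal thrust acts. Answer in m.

K_a = 0.2851.
Triangular part P₁ = ½K_aγH² = 86.28 at H/3 = 1.867 m; rectangular part P₂ = K_a q H = 30.33 at H/2 = 2.800 m.
ȳ = (P₁·1.867 + P₂·2.800)/(P₁+P₂) = 2.109 m.

2.11 m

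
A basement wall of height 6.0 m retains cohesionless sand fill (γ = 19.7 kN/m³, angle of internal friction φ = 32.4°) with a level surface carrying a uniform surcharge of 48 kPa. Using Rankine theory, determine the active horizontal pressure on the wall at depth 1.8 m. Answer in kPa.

K_a = (1 − sin φ)/(1 + sin φ) = 0.3022.
σ_v = γz + q = 19.7 × 1.8 + 48 = 83.46 kPa.
σ_h = K_a σ_v = 0.3022 × 83.46 = 25.22 kPa.

25.2 kPa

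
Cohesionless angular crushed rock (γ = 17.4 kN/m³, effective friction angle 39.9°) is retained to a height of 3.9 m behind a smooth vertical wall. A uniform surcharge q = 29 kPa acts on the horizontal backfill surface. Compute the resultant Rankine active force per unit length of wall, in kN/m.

53.6 kN/m

K_a = tan²(45° − φ/2) = 0.2184.
Soil triangle: ½ K_a γ H² = 0.5×0.2184×17.4×3.9² = 28.90 kN/m.
Surcharge rectangle: K_a q H = 0.2184×29×3.9 = 24.71 kN/m.
Total = 28.90 + 24.71 = 53.61 kN/m.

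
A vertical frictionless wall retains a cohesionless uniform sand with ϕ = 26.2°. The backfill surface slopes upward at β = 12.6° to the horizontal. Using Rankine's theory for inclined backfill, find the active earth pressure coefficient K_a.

0.425

K_a = cos β · (cos β − √(cos²β − cos²φ)) / (cos β + √(cos²β − cos²φ)).
cos β = 0.9759, cos φ = 0.8973, √(cos²β − cos²φ) = 0.3839.
K_a = 0.9759 × (0.9759 − 0.3839)/(0.9759 + 0.3839) = 0.4249.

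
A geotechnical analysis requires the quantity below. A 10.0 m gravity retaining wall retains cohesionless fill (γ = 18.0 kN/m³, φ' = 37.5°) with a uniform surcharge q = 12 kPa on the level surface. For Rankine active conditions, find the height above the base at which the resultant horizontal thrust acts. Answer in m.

K_a = 0.2432.
Triangular part P₁ = ½K_aγH² = 218.9 at H/3 = 3.333 m; rectangular part P₂ = K_a q H = 29.18 at H/2 = 5.000 m.
ȳ = (P₁·3.333 + P₂·5.000)/(P₁+P₂) = 3.529 m.

3.53 m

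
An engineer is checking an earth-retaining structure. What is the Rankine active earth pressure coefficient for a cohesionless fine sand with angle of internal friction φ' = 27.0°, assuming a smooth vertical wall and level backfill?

K_a = tan²(45° − φ/2) = tan²(31.50°) = 0.3755.

0.376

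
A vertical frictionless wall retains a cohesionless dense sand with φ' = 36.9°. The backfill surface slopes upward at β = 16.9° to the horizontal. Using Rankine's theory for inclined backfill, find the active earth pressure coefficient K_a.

K_a = cos β · (cos β − √(cos²β − cos²φ)) / (cos β + √(cos²β − cos²φ)).
cos β = 0.9568, cos φ = 0.7997, √(cos²β − cos²φ) = 0.5254.
K_a = 0.9568 × (0.9568 − 0.5254)/(0.9568 + 0.5254) = 0.2785.

0.279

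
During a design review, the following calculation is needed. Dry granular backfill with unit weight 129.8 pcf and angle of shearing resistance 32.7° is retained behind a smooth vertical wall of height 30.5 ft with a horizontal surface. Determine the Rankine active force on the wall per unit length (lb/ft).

K_a = tan²(45° − φ/2) = 0.2985.
P_a = ½ K_a γ H² = 0.5 × 0.2985 × 129.8 × 30.5² = 18020 lb/ft.

18000 lb/ft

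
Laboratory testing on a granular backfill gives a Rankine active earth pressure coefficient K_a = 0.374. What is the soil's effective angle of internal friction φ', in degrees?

27.1°

K_a = tan²(45° − φ/2) ⇒ 45° − φ/2 = arctan(√0.374) = 31.45°.
φ = 2(45° − 31.45°) = 27.10°.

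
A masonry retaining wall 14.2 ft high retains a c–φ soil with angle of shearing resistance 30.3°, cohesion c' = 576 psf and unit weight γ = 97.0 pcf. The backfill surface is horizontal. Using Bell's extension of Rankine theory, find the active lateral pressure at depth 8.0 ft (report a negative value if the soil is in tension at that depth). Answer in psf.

K_a = (1 − sin φ)/(1 + sin φ) = 0.3293.
σ_a = K_a γ z − 2c√K_a = 0.3293×97.0×8.0 − 2×576×0.5739 = -405.5 psf.

-406 psf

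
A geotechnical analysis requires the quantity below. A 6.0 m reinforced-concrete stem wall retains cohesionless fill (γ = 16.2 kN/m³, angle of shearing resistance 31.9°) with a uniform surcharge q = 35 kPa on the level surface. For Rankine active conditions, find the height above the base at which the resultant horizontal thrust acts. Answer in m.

2.42 m

K_a = 0.3085.
Triangular part P₁ = ½K_aγH² = 89.97 at H/3 = 2.000 m; rectangular part P₂ = K_a q H = 64.79 at H/2 = 3.000 m.
ȳ = (P₁·2.000 + P₂·3.000)/(P₁+P₂) = 2.419 m.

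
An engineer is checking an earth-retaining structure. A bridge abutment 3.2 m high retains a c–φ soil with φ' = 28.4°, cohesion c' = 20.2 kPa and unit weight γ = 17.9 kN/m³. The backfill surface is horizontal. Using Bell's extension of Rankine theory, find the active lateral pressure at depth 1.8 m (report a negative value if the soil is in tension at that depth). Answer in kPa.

K_a = (1 − sin φ)/(1 + sin φ) = 0.3554.
σ_a = K_a γ z − 2c√K_a = 0.3554×17.9×1.8 − 2×20.2×0.5961 = -12.63 kPa.

-12.6 kPa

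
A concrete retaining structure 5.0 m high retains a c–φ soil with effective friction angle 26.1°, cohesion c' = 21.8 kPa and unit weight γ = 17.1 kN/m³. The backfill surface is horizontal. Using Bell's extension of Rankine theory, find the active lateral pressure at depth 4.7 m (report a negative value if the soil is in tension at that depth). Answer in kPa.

4.07 kPa

K_a = (1 − sin φ)/(1 + sin φ) = 0.3889.
σ_a = K_a γ z − 2c√K_a = 0.3889×17.1×4.7 − 2×21.8×0.6237 = 4.068 kPa.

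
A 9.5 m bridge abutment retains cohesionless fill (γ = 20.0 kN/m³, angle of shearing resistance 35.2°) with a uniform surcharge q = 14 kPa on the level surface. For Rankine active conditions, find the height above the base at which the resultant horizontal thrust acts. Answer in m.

K_a = 0.2687.
Triangular part P₁ = ½K_aγH² = 242.5 at H/3 = 3.167 m; rectangular part P₂ = K_a q H = 35.74 at H/2 = 4.750 m.
ȳ = (P₁·3.167 + P₂·4.750)/(P₁+P₂) = 3.370 m.

3.37 m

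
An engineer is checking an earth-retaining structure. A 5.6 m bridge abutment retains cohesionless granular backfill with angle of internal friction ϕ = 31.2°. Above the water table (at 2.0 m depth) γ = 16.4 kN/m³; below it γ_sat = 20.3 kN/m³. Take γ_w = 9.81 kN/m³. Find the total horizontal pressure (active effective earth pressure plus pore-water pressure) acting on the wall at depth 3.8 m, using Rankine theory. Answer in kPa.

K_a = (1 − sin φ)/(1 + sin φ) = 0.3175.
γ' = 20.3 − 9.81 = 10.49 kN/m³.
Effective vertical stress at 3.8 m: σ'_v = 16.4×2.0 + 10.49×1.80 = 51.68 kPa.
σ'_h = K_a σ'_v = 0.3175 × 51.68 = 16.41 kPa; u = γ_w × 1.80 = 17.66 kPa.
Total σ_h = 16.41 + 17.66 = 34.07 kPa.

34.1 kPa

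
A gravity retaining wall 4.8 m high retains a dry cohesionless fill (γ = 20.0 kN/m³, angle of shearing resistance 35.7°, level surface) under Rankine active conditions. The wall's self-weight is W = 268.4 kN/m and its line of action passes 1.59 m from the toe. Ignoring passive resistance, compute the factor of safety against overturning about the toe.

4.40

K_a = tan²(45° − 35.7°/2) = 0.2630.
P_a = ½K_aγH² = 0.5×0.2630×20.0×4.8² = 60.59 kN/m, acting at H/3 = 1.600 m above the base.
Overturning moment M_o = P_a × H/3 = 60.59 × 1.600 = 96.95.
Resisting moment M_r = W × 1.59 = 268.4 × 1.59 = 426.8.
FS_overturning = M_r/M_o = 426.8/96.95 = 4.402.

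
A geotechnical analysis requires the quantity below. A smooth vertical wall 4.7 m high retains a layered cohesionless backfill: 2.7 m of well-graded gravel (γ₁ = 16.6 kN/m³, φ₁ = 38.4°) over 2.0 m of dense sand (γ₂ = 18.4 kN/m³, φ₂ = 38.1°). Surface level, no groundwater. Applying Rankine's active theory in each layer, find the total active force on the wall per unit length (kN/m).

44.1 kN/m

K_a1 = tan²(45°−38.4°/2) = 0.2337; K_a2 = tan²(45°−38.1°/2) = 0.2368.
Layer 1: σ at base = K_a1 γ₁ h₁ = 10.47 kPa; P₁ = ½×10.47×2.7 = 14.14.
Layer 2: σ_v at top = γ₁h₁ = 44.82; σ_h top = K_a2×44.82 = 10.61; σ_h base = K_a2×(44.82+18.4×2.0) = 19.33.
P₂ = ½(10.61+19.33)×2.0 = 29.94. Total P_a = 14.14+29.94 = 44.09 kN/m.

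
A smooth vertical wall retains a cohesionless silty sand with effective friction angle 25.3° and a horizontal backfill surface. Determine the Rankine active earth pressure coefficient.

K_a = (1 − sin φ)/(1 + sin φ) = (1 − sin 25.3°)/(1 + sin 25.3°) = 0.4012.

0.401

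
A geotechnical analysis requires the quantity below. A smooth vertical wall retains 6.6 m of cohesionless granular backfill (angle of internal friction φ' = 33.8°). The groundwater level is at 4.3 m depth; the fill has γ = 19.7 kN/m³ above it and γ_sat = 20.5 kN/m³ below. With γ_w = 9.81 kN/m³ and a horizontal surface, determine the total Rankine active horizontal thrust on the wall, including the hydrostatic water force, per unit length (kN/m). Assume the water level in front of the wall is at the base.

141 kN/m

K_a = tan²(45° − φ/2) = 0.2851.
γ' = 20.5 − 9.81 = 10.69 kN/m³. Depth below WT = 2.3 m.
σ'_h at WT = K_a γ d_w = 24.15 kPa; at base = 24.15 + K_a γ' × 2.3 = 31.16 kPa.
P₁ (0–4.3 m) = ½×24.15×4.3 = 51.92. P₂ (4.3–6.6 m) = ½(24.15+31.16)×2.3 = 63.61.
P_w = ½ γ_w h₂² = 0.5×9.81×2.3² = 25.95. Total = 51.92+63.61+25.95 = 141.5 kN/m.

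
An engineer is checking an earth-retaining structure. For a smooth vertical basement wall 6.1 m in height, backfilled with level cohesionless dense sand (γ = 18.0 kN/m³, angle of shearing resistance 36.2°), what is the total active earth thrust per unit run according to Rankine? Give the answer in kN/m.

K_a = tan²(45° − φ/2) = 0.2574.
P_a = ½ K_a γ H² = 0.5 × 0.2574 × 18.0 × 6.1² = 86.19 kN/m.

86.2 kN/m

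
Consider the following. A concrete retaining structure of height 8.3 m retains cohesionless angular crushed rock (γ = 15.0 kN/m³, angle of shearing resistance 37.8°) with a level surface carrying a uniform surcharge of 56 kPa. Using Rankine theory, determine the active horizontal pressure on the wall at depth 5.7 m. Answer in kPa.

34.0 kPa

K_a = (1 − sin φ)/(1 + sin φ) = 0.2400.
σ_v = γz + q = 15.0 × 5.7 + 56 = 141.5 kPa.
σ_h = K_a σ_v = 0.2400 × 141.5 = 33.96 kPa.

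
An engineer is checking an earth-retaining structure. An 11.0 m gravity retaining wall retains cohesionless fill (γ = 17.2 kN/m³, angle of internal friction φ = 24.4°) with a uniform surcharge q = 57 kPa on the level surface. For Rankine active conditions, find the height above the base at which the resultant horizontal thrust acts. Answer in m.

K_a = 0.4153.
Triangular part P₁ = ½K_aγH² = 432.2 at H/3 = 3.667 m; rectangular part P₂ = K_a q H = 260.4 at H/2 = 5.500 m.
ȳ = (P₁·3.667 + P₂·5.500)/(P₁+P₂) = 4.356 m.

4.36 m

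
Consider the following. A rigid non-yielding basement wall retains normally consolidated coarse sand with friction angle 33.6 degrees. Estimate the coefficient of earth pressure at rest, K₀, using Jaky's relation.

K₀ = 1 − sin φ' = 1 − sin 33.6° = 0.4466.

0.447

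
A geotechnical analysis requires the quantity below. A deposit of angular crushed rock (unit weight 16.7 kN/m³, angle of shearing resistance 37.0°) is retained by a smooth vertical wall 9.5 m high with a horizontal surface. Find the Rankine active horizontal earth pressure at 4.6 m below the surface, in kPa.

K_a = (1 − sin φ)/(1 + sin φ) = 0.2486.
σ_h = K_a γ z = 0.2486 × 16.7 × 4.6 = 19.10 kPa.

19.1 kPa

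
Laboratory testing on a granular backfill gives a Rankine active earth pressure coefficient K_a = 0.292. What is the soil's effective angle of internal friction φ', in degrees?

33.2°

K_a = tan²(45° − φ/2) ⇒ 45° − φ/2 = arctan(√0.292) = 28.39°.
φ = 2(45° − 28.39°) = 33.23°.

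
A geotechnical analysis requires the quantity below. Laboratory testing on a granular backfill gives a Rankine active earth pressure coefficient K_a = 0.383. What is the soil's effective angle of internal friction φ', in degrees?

26.5°

K_a = tan²(45° − φ/2) ⇒ 45° − φ/2 = arctan(√0.383) = 31.75°.
φ = 2(45° − 31.75°) = 26.50°.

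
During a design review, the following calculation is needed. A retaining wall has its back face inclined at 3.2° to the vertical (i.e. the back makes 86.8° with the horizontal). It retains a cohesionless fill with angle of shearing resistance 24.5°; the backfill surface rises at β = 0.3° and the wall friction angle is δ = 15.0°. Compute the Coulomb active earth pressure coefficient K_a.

K_a = sin²(α+φ) / [sin²α · sin(α−δ) · (1 + √{sin(φ+δ)sin(φ−β) / (sin(α−δ)sin(α+β))})²].
With α = 86.8°, φ = 24.5°, δ = 15.0°, β = 0.3°: K_a = 0.3945.

0.395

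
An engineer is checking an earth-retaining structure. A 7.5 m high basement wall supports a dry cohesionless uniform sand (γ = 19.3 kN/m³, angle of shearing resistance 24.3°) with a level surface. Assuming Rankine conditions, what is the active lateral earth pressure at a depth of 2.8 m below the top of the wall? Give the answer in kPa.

22.5 kPa

K_a = (1 − sin φ)/(1 + sin φ) = 0.4169.
σ_h = K_a γ z = 0.4169 × 19.3 × 2.8 = 22.53 kPa.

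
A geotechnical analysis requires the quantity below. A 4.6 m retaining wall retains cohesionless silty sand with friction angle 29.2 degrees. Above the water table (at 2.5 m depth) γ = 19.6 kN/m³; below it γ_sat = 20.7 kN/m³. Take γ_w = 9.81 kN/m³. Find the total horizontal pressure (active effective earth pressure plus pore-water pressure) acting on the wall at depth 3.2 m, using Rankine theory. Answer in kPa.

K_a = (1 − sin φ)/(1 + sin φ) = 0.3442.
γ' = 20.7 − 9.81 = 10.89 kN/m³.
Effective vertical stress at 3.2 m: σ'_v = 19.6×2.5 + 10.89×0.700 = 56.62 kPa.
σ'_h = K_a σ'_v = 0.3442 × 56.62 = 19.49 kPa; u = γ_w × 0.700 = 6.867 kPa.
Total σ_h = 19.49 + 6.867 = 26.36 kPa.

26.4 kPa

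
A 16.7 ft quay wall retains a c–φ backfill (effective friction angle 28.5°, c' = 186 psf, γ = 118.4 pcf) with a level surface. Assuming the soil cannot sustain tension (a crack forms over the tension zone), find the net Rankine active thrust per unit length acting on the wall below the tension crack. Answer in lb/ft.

2730 lb/ft

K_a = 0.3540; √K_a = 0.5949.
Tension-crack depth z_c = 2c/(γ√K_a) = 2×186/(118.4×0.5949) = 5.281 ft.
σ_a at base = K_a γ H − 2c√K_a = 0.3540×118.4×16.7 − 2×186×0.5949 = 478.5 psf.
P_a = ½ × 478.5 × (H − z_c) = 0.5×478.5×11.42 = 2732 lb/ft.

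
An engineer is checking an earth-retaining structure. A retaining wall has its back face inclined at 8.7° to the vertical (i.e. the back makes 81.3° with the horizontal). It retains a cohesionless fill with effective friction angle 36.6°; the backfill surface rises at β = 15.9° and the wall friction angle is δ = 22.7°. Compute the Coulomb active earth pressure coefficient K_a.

0.366

K_a = sin²(α+φ) / [sin²α · sin(α−δ) · (1 + √{sin(φ+δ)sin(φ−β) / (sin(α−δ)sin(α+β))})²].
With α = 81.3°, φ = 36.6°, δ = 22.7°, β = 15.9°: K_a = 0.3662.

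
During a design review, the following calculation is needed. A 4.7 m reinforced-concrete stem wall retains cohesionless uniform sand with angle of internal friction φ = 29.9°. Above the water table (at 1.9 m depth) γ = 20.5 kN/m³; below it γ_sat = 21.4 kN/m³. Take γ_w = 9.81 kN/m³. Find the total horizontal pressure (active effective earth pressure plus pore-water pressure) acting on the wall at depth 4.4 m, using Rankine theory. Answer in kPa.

47.3 kPa

K_a = (1 − sin φ)/(1 + sin φ) = 0.3347.
γ' = 21.4 − 9.81 = 11.59 kN/m³.
Effective vertical stress at 4.4 m: σ'_v = 20.5×1.9 + 11.59×2.50 = 67.92 kPa.
σ'_h = K_a σ'_v = 0.3347 × 67.92 = 22.73 kPa; u = γ_w × 2.50 = 24.53 kPa.
Total σ_h = 22.73 + 24.53 = 47.26 kPa.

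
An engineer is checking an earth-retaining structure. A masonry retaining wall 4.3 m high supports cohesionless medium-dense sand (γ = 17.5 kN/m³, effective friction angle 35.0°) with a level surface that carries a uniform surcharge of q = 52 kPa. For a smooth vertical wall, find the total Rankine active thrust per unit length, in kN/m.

K_a = tan²(45° − φ/2) = 0.2710.
Soil triangle: ½ K_a γ H² = 0.5×0.2710×17.5×4.3² = 43.84 kN/m.
Surcharge rectangle: K_a q H = 0.2710×52×4.3 = 60.59 kN/m.
Total = 43.84 + 60.59 = 104.4 kN/m.

104 kN/m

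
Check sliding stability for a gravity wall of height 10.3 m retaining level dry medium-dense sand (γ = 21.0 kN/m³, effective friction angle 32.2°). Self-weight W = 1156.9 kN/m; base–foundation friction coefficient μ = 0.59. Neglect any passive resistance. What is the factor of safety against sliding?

2.01

K_a = tan²(45° − 32.2°/2) = 0.3047.
P_a = ½K_aγH² = 0.5×0.3047×21.0×10.3² = 339.5 kN/m, acting at H/3 = 3.433 m above the base.
FS_sliding = μW / P_a = 0.59×1156.9 / 339.5 = 2.011.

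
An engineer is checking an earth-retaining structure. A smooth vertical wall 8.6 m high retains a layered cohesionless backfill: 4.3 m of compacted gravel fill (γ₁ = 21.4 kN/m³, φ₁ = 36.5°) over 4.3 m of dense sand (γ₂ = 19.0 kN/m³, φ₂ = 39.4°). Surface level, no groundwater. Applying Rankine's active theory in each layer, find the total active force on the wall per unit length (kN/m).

178 kN/m

K_a1 = tan²(45°−36.5°/2) = 0.2541; K_a2 = tan²(45°−39.4°/2) = 0.2234.
Layer 1: σ at base = K_a1 γ₁ h₁ = 23.38 kPa; P₁ = ½×23.38×4.3 = 50.26.
Layer 2: σ_v at top = γ₁h₁ = 92.02; σ_h top = K_a2×92.02 = 20.56; σ_h base = K_a2×(92.02+19.0×4.3) = 38.82.
P₂ = ½(20.56+38.82)×4.3 = 127.7. Total P_a = 50.26+127.7 = 177.9 kN/m.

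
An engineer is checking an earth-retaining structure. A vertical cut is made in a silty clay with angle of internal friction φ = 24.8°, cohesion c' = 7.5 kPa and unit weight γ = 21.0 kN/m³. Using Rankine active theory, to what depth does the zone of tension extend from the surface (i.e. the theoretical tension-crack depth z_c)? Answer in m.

1.12 m

K_a = tan²(45° − 24.8°/2) = 0.4090; √K_a = 0.6395.
The active pressure is zero where K_a γ z = 2c√K_a, so z_c = 2c/(γ√K_a) = 2×7.5/(21.0×0.6395) = 1.117 m.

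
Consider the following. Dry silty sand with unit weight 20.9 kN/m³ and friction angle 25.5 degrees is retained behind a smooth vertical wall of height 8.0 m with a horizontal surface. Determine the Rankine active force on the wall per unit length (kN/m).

K_a = tan²(45° − φ/2) = 0.3981.
P_a = ½ K_a γ H² = 0.5 × 0.3981 × 20.9 × 8.0² = 266.3 kN/m.

266 kN/m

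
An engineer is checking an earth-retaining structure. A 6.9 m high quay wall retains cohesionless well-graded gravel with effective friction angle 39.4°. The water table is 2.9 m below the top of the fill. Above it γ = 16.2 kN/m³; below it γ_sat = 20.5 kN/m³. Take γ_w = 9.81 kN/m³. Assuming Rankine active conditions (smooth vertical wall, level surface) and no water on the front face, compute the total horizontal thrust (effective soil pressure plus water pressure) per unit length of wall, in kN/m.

K_a = tan²(45° − φ/2) = 0.2234.
γ' = 20.5 − 9.81 = 10.69 kN/m³. Depth below WT = 4.0 m.
σ'_h at WT = K_a γ d_w = 10.50 kPa; at base = 10.50 + K_a γ' × 4.0 = 20.05 kPa.
P₁ (0–2.9 m) = ½×10.50×2.9 = 15.22. P₂ (2.9–6.9 m) = ½(10.50+20.05)×4.0 = 61.10.
P_w = ½ γ_w h₂² = 0.5×9.81×4.0² = 78.48. Total = 15.22+61.10+78.48 = 154.8 kN/m.

155 kN/m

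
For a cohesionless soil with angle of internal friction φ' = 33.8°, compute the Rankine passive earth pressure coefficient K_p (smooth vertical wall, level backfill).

K_p = (1 + sin φ)/(1 − sin φ) = tan²(45° + 33.8°/2) = 3.508.

3.51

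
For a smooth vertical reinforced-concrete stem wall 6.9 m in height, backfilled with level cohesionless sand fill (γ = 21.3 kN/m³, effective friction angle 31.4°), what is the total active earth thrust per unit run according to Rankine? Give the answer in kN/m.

K_a = tan²(45° − φ/2) = 0.3149.
P_a = ½ K_a γ H² = 0.5 × 0.3149 × 21.3 × 6.9² = 159.7 kN/m.

160 kN/m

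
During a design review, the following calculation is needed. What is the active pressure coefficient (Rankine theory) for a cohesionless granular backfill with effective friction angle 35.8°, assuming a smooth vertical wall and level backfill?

K_a = (1 − sin φ)/(1 + sin φ) = (1 − sin 35.8°)/(1 + sin 35.8°) = 0.2619.

0.262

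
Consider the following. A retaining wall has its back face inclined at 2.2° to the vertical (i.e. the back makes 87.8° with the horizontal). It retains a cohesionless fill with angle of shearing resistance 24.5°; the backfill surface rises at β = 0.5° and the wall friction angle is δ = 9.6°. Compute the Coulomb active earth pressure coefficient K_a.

K_a = sin²(α+φ) / [sin²α · sin(α−δ) · (1 + √{sin(φ+δ)sin(φ−β) / (sin(α−δ)sin(α+β))})²].
With α = 87.8°, φ = 24.5°, δ = 9.6°, β = 0.5°: K_a = 0.3983.

0.398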